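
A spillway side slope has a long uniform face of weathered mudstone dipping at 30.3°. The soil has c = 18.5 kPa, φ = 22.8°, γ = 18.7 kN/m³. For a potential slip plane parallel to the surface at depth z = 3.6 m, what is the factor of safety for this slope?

For an infinite slope with a slip plane parallel to the surface (no pore pressure): FS = [c + γz cos²β tanφ] / [γz sinβ cosβ].
γz = 18.7·3.6 = 67.32 kN/m²
Numerator = 18.5 + 67.32·cos²30.3°·tan22.8° = 18.5 + 67.32·0.7455·0.4204 = 39.595 kPa
Denominator = 67.32·sin30.3°·cos30.3° = 67.32·0.5045·0.8634 = 29.325 kPa
FS = 39.595 / 29.325 = 1.350

FS = 1.35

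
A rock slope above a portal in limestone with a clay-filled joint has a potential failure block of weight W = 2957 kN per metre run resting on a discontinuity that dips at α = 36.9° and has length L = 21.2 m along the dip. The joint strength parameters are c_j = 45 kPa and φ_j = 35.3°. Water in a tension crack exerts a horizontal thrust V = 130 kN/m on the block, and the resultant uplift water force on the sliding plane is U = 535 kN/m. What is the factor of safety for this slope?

FS = 1.17

Resolving the block weight along and normal to the plane and applying the Mohr–Coulomb strength on the joint:
N' = W cosα − U − V sinα = 2957·cos36.9° − 535 − 130·sin36.9° = 1751.6 kN/m
Driving force T = W sinα + V cosα = 2957·sin36.9° + 130·cos36.9° = 1879.4 kN/m
Resisting force R = c_j·L + N'·tanφ_j = 45·21.2 + 1751.6·tan35.3° = 954.0 + 1240.2 = 2194.2 kN/m
FS = R / T = 2194.2 / 1879.4 = 1.168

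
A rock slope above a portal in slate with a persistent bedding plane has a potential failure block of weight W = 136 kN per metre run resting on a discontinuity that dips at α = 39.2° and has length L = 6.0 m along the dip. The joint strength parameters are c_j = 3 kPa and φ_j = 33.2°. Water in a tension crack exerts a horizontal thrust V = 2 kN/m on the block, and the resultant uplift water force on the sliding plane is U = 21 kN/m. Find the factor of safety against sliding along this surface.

FS = 0.83

Resolving the block weight along and normal to the plane and applying the Mohr–Coulomb strength on the joint:
N' = W cosα − U − V sinα = 136·cos39.2° − 21 − 2·sin39.2° = 83.1 kN/m
Driving force T = W sinα + V cosα = 136·sin39.2° + 2·cos39.2° = 87.5 kN/m
Resisting force R = c_j·L + N'·tanφ_j = 3·6.0 + 83.1·tan33.2° = 18.0 + 54.4 = 72.4 kN/m
FS = R / T = 72.4 / 87.5 = 0.827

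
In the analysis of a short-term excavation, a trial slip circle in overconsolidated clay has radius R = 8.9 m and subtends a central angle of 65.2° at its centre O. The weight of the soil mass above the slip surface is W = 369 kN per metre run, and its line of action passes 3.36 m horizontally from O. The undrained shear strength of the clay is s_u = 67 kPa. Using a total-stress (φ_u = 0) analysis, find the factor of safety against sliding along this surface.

Taking moments about the centre O, the resisting moment is provided by the undrained shear strength acting along the arc:
Arc length L_a = R·θ = 8.9·(65.2°·π/180) = 8.9·1.1380 = 10.13 m
M_R = s_u·L_a·R = 67·10.13·8.9 = 6039.2 kN·m/m
M_D = W·d = 369·3.36 = 1239.8 kN·m/m
FS = M_R / M_D = 6039.2 / 1239.8 = 4.871

FS = 4.87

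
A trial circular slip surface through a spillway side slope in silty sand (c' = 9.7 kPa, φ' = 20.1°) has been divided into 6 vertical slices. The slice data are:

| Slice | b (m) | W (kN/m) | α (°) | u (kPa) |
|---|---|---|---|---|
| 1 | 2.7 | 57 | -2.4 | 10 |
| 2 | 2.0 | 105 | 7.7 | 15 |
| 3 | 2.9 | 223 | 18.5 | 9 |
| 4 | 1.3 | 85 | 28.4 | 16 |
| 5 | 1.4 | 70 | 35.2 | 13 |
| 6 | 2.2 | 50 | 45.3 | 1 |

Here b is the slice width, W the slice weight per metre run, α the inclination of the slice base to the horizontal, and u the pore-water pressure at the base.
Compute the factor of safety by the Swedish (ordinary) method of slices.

Ordinary method of slices: FS = Σ[c'·Δl_i + (W_i cosα_i − u_i·Δl_i)·tanφ'] / Σ W_i sinα_i, with Δl_i = b_i / cosα_i.
Slice 1: Δl = 2.7/cos(-2.4°) = 2.702 m; N'_1 = 57·cos(-2.4°) − 10·2.702 = 29.9; c'Δl = 26.21; W sinα = -2.4
Slice 2: Δl = 2.0/cos7.7° = 2.018 m; N'_2 = 105·cos7.7° − 15·2.018 = 73.8; c'Δl = 19.58; W sinα = 14.1
Slice 3: Δl = 2.9/cos18.5° = 3.058 m; N'_3 = 223·cos18.5° − 9·3.058 = 184.0; c'Δl = 29.66; W sinα = 70.8
Slice 4: Δl = 1.3/cos28.4° = 1.478 m; N'_4 = 85·cos28.4° − 16·1.478 = 51.1; c'Δl = 14.34; W sinα = 40.4
Slice 5: Δl = 1.4/cos35.2° = 1.713 m; N'_5 = 70·cos35.2° − 13·1.713 = 34.9; c'Δl = 16.62; W sinα = 40.4
Slice 6: Δl = 2.2/cos45.3° = 3.128 m; N'_6 = 50·cos45.3° − 1·3.128 = 32.0; c'Δl = 30.34; W sinα = 35.5
Σc'Δl = 136.7 kN/m; ΣN' = 405.8 kN/m; ΣW sinα = 198.8 kN/m
Resisting = 136.7 + 405.8·tan20.1° = 136.7 + 148.5 = 285.2 kN/m
FS = 285.2 / 198.8 = 1.435

FS = 1.44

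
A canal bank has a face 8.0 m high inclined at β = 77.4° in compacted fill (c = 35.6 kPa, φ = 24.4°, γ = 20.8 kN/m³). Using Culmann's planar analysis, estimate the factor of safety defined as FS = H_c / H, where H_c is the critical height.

FS = 1.91

H_c = (4c/γ) · sinβ cosφ / [1 − cos(β − φ)]
    = (4·35.6/20.8) · sin77.4°·cos24.4° / [1 − cos53.0°]
    = 6.846 · 0.8888 / 0.3982 = 15.28 m
FS = H_c / H = 15.28 / 8.0 = 1.910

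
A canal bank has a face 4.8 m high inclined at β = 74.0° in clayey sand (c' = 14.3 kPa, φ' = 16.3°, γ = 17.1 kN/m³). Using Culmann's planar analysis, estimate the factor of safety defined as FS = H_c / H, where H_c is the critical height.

FS = 1.38

H_c = (4c'/γ) · sinβ cosφ' / [1 − cos(β − φ')]
    = (4·14.3/17.1) · sin74.0°·cos16.3° / [1 − cos57.7°]
    = 3.345 · 0.9226 / 0.4656 = 6.63 m
FS = H_c / H = 6.63 / 4.8 = 1.381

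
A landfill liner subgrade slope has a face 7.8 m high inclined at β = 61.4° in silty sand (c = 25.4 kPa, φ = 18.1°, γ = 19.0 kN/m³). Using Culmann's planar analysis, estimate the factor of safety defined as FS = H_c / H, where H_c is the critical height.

FS = 2.10

H_c = (4c/γ) · sinβ cosφ / [1 − cos(β − φ)]
    = (4·25.4/19.0) · sin61.4°·cos18.1° / [1 − cos43.3°]
    = 5.347 · 0.8345 / 0.2722 = 16.39 m
FS = H_c / H = 16.39 / 7.8 = 2.102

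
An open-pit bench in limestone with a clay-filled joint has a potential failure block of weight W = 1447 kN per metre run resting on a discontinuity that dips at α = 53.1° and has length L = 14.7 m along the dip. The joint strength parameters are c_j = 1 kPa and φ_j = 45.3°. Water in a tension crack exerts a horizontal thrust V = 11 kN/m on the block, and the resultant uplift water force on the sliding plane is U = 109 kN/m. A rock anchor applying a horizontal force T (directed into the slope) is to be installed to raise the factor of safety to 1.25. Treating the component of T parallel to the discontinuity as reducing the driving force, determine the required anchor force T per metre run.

Resolving forces along and normal to the sliding plane, with the horizontal anchor force T adding T·sinα to the effective normal force and T·cosα acting up the plane against the driving force:
FS = [c_jL + (W cosα − U − V sinα + T sinα) tanφ_j] / [W sinα + V cosα − T cosα]
Without the anchor: N' = 751.0 kN/m, driving T_d = 1163.7 kN/m, resisting R = 1·14.7 + 751.0·tan45.3° = 773.6 kN/m, FS = 0.66.
Setting FS = 1.25 and solving for T:
1.25·(1163.7 − T cos53.1°) = 773.6 + T sin53.1°·tan45.3°
T·(sin53.1°·tan45.3° + 1.25·cos53.1°) = 1.25·1163.7 − 773.6
T·(0.7997·1.0105 + 1.25·0.6004) = 1454.7 − 773.6 = 681.1
T·1.5586 = 681.1
T = 437.0 kN/m

T = 437 kN/m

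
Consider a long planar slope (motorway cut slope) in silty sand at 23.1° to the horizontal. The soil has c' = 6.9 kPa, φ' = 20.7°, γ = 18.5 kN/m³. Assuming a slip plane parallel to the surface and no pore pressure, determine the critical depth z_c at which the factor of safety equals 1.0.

z_c = 9.06 m

Setting FS = 1.00 in FS = [c' + γz cos²β tanφ'] / [γz sinβ cosβ] and solving for z:
z = c' / [γ cosβ (FS·sinβ − cosβ·tanφ')]
  = 6.9 / [18.5·cos23.1°·(1.00·sin23.1° − cos23.1°·tan20.7°)]
  = 6.9 / [18.5·0.9198·(1.00·0.3923 − 0.9198·0.3779)]
  = 6.9 / 0.7618 = 9.058 m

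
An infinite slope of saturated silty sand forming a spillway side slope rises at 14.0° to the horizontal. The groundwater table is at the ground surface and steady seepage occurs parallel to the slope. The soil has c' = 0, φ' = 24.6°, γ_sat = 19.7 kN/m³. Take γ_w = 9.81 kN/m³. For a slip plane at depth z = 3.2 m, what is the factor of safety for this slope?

FS = 0.92

With seepage parallel to the slope and the water table at the surface, the effective normal stress on the slip plane uses the buoyant unit weight γ' = γ_sat − γ_w while the driving shear stress uses γ_sat:
FS = [c' + γ' z cos²β tanφ'] / [γ_sat z sinβ cosβ]
(For c' = 0 this reduces to FS = (γ'/γ_sat)·tanφ'/tanβ.)
γ' = 19.7 − 9.81 = 9.89 kN/m³
Numerator = 0.0 + 9.89·3.2·cos²14.0°·tan24.6° = 0.0 + 9.89·3.2·0.9415·0.4578 = 13.642 kPa
Denominator = 19.7·3.2·sin14.0°·cos14.0° = 19.7·3.2·0.2419·0.9703 = 14.798 kPa
FS = 13.642 / 14.798 = 0.922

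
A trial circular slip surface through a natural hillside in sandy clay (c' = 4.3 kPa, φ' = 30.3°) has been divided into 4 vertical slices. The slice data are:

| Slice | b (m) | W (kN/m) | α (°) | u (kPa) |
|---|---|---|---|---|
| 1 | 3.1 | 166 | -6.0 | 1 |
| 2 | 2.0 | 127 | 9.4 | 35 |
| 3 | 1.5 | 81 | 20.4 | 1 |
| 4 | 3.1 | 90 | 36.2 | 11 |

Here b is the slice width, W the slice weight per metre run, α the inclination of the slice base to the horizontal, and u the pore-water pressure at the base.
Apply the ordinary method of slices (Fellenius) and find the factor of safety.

FS = 2.75

Ordinary method of slices: FS = Σ[c'·Δl_i + (W_i cosα_i − u_i·Δl_i)·tanφ'] / Σ W_i sinα_i, with Δl_i = b_i / cosα_i.
Slice 1: Δl = 3.1/cos(-6.0°) = 3.117 m; N'_1 = 166·cos(-6.0°) − 1·3.117 = 162.0; c'Δl = 13.40; W sinα = -17.4
Slice 2: Δl = 2.0/cos9.4° = 2.027 m; N'_2 = 127·cos9.4° − 35·2.027 = 54.3; c'Δl = 8.72; W sinα = 20.7
Slice 3: Δl = 1.5/cos20.4° = 1.600 m; N'_3 = 81·cos20.4° − 1·1.600 = 74.3; c'Δl = 6.88; W sinα = 28.2
Slice 4: Δl = 3.1/cos36.2° = 3.842 m; N'_4 = 90·cos36.2° − 11·3.842 = 30.4; c'Δl = 16.52; W sinα = 53.2
Σc'Δl = 45.5 kN/m; ΣN' = 321.0 kN/m; ΣW sinα = 84.8 kN/m
Resisting = 45.5 + 321.0·tan30.3° = 45.5 + 187.6 = 233.1 kN/m
FS = 233.1 / 84.8 = 2.749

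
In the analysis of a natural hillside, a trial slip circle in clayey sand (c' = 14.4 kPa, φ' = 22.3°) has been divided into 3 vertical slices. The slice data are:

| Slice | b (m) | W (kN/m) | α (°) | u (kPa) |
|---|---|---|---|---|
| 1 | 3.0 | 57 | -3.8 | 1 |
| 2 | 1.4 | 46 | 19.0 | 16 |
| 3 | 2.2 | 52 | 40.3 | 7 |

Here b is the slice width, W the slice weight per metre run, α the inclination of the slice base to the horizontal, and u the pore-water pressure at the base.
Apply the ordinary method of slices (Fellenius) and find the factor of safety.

Ordinary method of slices: FS = Σ[c'·Δl_i + (W_i cosα_i − u_i·Δl_i)·tanφ'] / Σ W_i sinα_i, with Δl_i = b_i / cosα_i.
Slice 1: Δl = 3.0/cos(-3.8°) = 3.007 m; N'_1 = 57·cos(-3.8°) − 1·3.007 = 53.9; c'Δl = 43.30; W sinα = -3.8
Slice 2: Δl = 1.4/cos19.0° = 1.481 m; N'_2 = 46·cos19.0° − 16·1.481 = 19.8; c'Δl = 21.32; W sinα = 15.0
Slice 3: Δl = 2.2/cos40.3° = 2.885 m; N'_3 = 52·cos40.3° − 7·2.885 = 19.5; c'Δl = 41.54; W sinα = 33.6
Σc'Δl = 106.2 kN/m; ΣN' = 93.1 kN/m; ΣW sinα = 44.8 kN/m
Resisting = 106.2 + 93.1·tan22.3° = 106.2 + 38.2 = 144.4 kN/m
FS = 144.4 / 44.8 = 3.220

FS = 3.22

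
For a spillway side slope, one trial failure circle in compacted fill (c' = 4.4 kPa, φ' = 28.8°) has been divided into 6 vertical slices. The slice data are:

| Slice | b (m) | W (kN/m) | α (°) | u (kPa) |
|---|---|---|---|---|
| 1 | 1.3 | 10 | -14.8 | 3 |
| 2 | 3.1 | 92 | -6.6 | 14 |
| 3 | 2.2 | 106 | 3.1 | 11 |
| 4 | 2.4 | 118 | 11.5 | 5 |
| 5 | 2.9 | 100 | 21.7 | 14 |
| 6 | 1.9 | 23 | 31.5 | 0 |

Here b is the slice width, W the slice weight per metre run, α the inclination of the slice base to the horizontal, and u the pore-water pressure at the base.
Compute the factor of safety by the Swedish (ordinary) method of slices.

Ordinary method of slices: FS = Σ[c'·Δl_i + (W_i cosα_i − u_i·Δl_i)·tanφ'] / Σ W_i sinα_i, with Δl_i = b_i / cosα_i.
Slice 1: Δl = 1.3/cos(-14.8°) = 1.345 m; N'_1 = 10·cos(-14.8°) − 3·1.345 = 5.6; c'Δl = 5.92; W sinα = -2.6
Slice 2: Δl = 3.1/cos(-6.6°) = 3.121 m; N'_2 = 92·cos(-6.6°) − 14·3.121 = 47.7; c'Δl = 13.73; W sinα = -10.6
Slice 3: Δl = 2.2/cos3.1° = 2.203 m; N'_3 = 106·cos3.1° − 11·2.203 = 81.6; c'Δl = 9.69; W sinα = 5.7
Slice 4: Δl = 2.4/cos11.5° = 2.449 m; N'_4 = 118·cos11.5° − 5·2.449 = 103.4; c'Δl = 10.78; W sinα = 23.5
Slice 5: Δl = 2.9/cos21.7° = 3.121 m; N'_5 = 100·cos21.7° − 14·3.121 = 49.2; c'Δl = 13.73; W sinα = 37.0
Slice 6: Δl = 1.9/cos31.5° = 2.228 m; N'_6 = 23·cos31.5° − 0·2.228 = 19.6; c'Δl = 9.80; W sinα = 12.0
Σc'Δl = 63.7 kN/m; ΣN' = 307.2 kN/m; ΣW sinα = 65.1 kN/m
Resisting = 63.7 + 307.2·tan28.8° = 63.7 + 168.9 = 232.5 kN/m
FS = 232.5 / 65.1 = 3.571

FS = 3.57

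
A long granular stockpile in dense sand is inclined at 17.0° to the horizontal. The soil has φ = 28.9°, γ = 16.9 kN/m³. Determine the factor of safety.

For a dry cohesionless infinite slope the factor of safety is FS = tanφ / tanβ.
FS = tan28.9° / tan17.0° = 0.5520 / 0.3057 = 1.806

FS = 1.81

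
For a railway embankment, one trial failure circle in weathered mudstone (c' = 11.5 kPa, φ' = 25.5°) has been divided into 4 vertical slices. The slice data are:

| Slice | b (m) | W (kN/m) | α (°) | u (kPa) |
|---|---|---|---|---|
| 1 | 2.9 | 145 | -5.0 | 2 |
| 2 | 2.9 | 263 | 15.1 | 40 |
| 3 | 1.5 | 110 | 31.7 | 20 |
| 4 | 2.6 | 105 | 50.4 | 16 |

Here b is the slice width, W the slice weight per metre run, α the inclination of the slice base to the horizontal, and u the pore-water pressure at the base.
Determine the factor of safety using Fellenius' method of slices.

FS = 1.51

Ordinary method of slices: FS = Σ[c'·Δl_i + (W_i cosα_i − u_i·Δl_i)·tanφ'] / Σ W_i sinα_i, with Δl_i = b_i / cosα_i.
Slice 1: Δl = 2.9/cos(-5.0°) = 2.911 m; N'_1 = 145·cos(-5.0°) − 2·2.911 = 138.6; c'Δl = 33.48; W sinα = -12.6
Slice 2: Δl = 2.9/cos15.1° = 3.004 m; N'_2 = 263·cos15.1° − 40·3.004 = 133.8; c'Δl = 34.54; W sinα = 68.5
Slice 3: Δl = 1.5/cos31.7° = 1.763 m; N'_3 = 110·cos31.7° − 20·1.763 = 58.3; c'Δl = 20.27; W sinα = 57.8
Slice 4: Δl = 2.6/cos50.4° = 4.079 m; N'_4 = 105·cos50.4° − 16·4.079 = 1.7; c'Δl = 46.91; W sinα = 80.9
Σc'Δl = 135.2 kN/m; ΣN' = 332.4 kN/m; ΣW sinα = 194.6 kN/m
Resisting = 135.2 + 332.4·tan25.5° = 135.2 + 158.5 = 293.7 kN/m
FS = 293.7 / 194.6 = 1.510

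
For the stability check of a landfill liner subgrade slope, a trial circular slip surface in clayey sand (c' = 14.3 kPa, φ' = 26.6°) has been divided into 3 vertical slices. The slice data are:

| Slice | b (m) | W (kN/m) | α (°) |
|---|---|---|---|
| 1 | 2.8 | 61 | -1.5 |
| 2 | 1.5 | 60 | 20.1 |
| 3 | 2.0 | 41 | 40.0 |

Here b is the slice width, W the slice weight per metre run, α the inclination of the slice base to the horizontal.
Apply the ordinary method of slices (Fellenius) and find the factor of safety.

FS = 3.85

Ordinary method of slices: FS = Σ[c'·Δl_i + (W_i cosα_i)·tanφ'] / Σ W_i sinα_i, with Δl_i = b_i / cosα_i.
Slice 1: Δl = 2.8/cos(-1.5°) = 2.801 m; N'_1 = 61·cos(-1.5°) = 61.0; c'Δl = 40.05; W sinα = -1.6
Slice 2: Δl = 1.5/cos20.1° = 1.597 m; N'_2 = 60·cos20.1° = 56.3; c'Δl = 22.84; W sinα = 20.6
Slice 3: Δl = 2.0/cos40.0° = 2.611 m; N'_3 = 41·cos40.0° = 31.4; c'Δl = 37.33; W sinα = 26.4
Σc'Δl = 100.2 kN/m; ΣN' = 148.7 kN/m; ΣW sinα = 45.4 kN/m
Resisting = 100.2 + 148.7·tan26.6° = 100.2 + 74.5 = 174.7 kN/m
FS = 174.7 / 45.4 = 3.850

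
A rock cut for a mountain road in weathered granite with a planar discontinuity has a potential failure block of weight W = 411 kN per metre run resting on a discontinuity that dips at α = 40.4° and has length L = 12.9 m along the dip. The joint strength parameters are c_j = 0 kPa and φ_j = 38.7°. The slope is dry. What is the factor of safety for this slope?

Resolving the block weight along and normal to the plane and applying the Mohr–Coulomb strength on the joint:
N' = W cosα = 411·cos40.4° = 313.0 kN/m
Driving force T = W sinα = 411·sin40.4° = 266.4 kN/m
Resisting force R = c_j·L + N'·tanφ_j = 0·12.9 + 313.0·tan38.7° = 0.0 + 250.8 = 250.8 kN/m
FS = R / T = 250.8 / 266.4 = 0.941

FS = 0.94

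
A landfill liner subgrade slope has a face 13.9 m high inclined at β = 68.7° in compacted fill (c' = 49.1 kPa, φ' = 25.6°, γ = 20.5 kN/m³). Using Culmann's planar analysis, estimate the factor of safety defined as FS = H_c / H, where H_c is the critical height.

FS = 2.15

H_c = (4c'/γ) · sinβ cosφ' / [1 − cos(β − φ')]
    = (4·49.1/20.5) · sin68.7°·cos25.6° / [1 − cos43.1°]
    = 9.580 · 0.8402 / 0.2698 = 29.83 m
FS = H_c / H = 29.83 / 13.9 = 2.146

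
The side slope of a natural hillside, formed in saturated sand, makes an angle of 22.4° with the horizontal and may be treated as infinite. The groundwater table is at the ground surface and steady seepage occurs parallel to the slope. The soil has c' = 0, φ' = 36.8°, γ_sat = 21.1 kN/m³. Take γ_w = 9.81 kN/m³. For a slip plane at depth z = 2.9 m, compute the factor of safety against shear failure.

With seepage parallel to the slope and the water table at the surface, the effective normal stress on the slip plane uses the buoyant unit weight γ' = γ_sat − γ_w while the driving shear stress uses γ_sat:
FS = [c' + γ' z cos²β tanφ'] / [γ_sat z sinβ cosβ]
(For c' = 0 this reduces to FS = (γ'/γ_sat)·tanφ'/tanβ.)
γ' = 21.1 − 9.81 = 11.29 kN/m³
Numerator = 0.0 + 11.29·2.9·cos²22.4°·tan36.8° = 0.0 + 11.29·2.9·0.8548·0.7481 = 20.937 kPa
Denominator = 21.1·2.9·sin22.4°·cos22.4° = 21.1·2.9·0.3811·0.9245 = 21.558 kPa
FS = 20.937 / 21.558 = 0.971

FS = 0.97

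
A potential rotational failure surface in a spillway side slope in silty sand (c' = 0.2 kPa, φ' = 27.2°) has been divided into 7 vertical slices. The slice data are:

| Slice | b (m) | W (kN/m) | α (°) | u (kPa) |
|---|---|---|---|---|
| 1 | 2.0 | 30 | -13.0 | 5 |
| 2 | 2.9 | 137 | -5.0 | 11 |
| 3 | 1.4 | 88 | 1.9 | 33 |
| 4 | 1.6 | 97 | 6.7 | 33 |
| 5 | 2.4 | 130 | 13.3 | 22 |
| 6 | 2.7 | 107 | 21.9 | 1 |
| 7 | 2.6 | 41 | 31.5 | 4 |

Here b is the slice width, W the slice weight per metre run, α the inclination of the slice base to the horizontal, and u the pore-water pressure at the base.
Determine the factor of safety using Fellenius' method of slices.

Ordinary method of slices: FS = Σ[c'·Δl_i + (W_i cosα_i − u_i·Δl_i)·tanφ'] / Σ W_i sinα_i, with Δl_i = b_i / cosα_i.
Slice 1: Δl = 2.0/cos(-13.0°) = 2.053 m; N'_1 = 30·cos(-13.0°) − 5·2.053 = 19.0; c'Δl = 0.41; W sinα = -6.7
Slice 2: Δl = 2.9/cos(-5.0°) = 2.911 m; N'_2 = 137·cos(-5.0°) − 11·2.911 = 104.5; c'Δl = 0.58; W sinα = -11.9
Slice 3: Δl = 1.4/cos1.9° = 1.401 m; N'_3 = 88·cos1.9° − 33·1.401 = 41.7; c'Δl = 0.28; W sinα = 2.9
Slice 4: Δl = 1.6/cos6.7° = 1.611 m; N'_4 = 97·cos6.7° − 33·1.611 = 43.2; c'Δl = 0.32; W sinα = 11.3
Slice 5: Δl = 2.4/cos13.3° = 2.466 m; N'_5 = 130·cos13.3° − 22·2.466 = 72.3; c'Δl = 0.49; W sinα = 29.9
Slice 6: Δl = 2.7/cos21.9° = 2.910 m; N'_6 = 107·cos21.9° − 1·2.910 = 96.4; c'Δl = 0.58; W sinα = 39.9
Slice 7: Δl = 2.6/cos31.5° = 3.049 m; N'_7 = 41·cos31.5° − 4·3.049 = 22.8; c'Δl = 0.61; W sinα = 21.4
Σc'Δl = 3.3 kN/m; ΣN' = 399.7 kN/m; ΣW sinα = 86.8 kN/m
Resisting = 3.3 + 399.7·tan27.2° = 3.3 + 205.4 = 208.7 kN/m
FS = 208.7 / 86.8 = 2.405

FS = 2.40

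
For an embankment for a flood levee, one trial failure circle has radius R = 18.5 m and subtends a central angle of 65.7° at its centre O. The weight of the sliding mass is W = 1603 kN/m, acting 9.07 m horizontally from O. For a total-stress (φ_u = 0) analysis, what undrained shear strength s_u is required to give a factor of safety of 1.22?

s_u = 45.2 kPa

FS = s_u·L_a·R / (W·d), so s_u = FS·W·d / (L_a·R).
Arc length L_a = R·θ = 18.5·(65.7°·π/180) = 18.5·1.1467 = 21.21 m
s_u = 1.22·1603·9.07 / (21.21·18.5) = 17737.8 / 392.45 = 45.20 kPa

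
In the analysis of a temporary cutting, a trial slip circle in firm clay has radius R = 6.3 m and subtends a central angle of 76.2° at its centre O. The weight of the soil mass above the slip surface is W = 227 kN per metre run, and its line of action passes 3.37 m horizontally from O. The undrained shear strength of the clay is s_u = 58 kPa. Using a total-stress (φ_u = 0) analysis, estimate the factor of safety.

FS = 4.00

Taking moments about the centre O, the resisting moment is provided by the undrained shear strength acting along the arc:
Arc length L_a = R·θ = 6.3·(76.2°·π/180) = 6.3·1.3299 = 8.38 m
M_R = s_u·L_a·R = 58·8.38·6.3 = 3061.6 kN·m/m
M_D = W·d = 227·3.37 = 765.0 kN·m/m
FS = M_R / M_D = 3061.6 / 765.0 = 4.002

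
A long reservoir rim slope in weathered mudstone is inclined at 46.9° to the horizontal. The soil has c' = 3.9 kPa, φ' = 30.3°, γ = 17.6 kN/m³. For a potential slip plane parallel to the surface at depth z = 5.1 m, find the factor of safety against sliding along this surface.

FS = 0.63

For an infinite slope with a slip plane parallel to the surface (no pore pressure): FS = [c' + γz cos²β tanφ'] / [γz sinβ cosβ].
γz = 17.6·5.1 = 89.76 kN/m²
Numerator = 3.9 + 89.76·cos²46.9°·tan30.3° = 3.9 + 89.76·0.4669·0.5844 = 28.388 kPa
Denominator = 89.76·sin46.9°·cos46.9° = 89.76·0.7302·0.6833 = 44.781 kPa
FS = 28.388 / 44.781 = 0.634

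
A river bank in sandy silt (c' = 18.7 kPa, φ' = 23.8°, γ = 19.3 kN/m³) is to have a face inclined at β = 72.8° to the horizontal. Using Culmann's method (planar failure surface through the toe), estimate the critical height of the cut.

H_c = 9.85 m

Culmann's analysis gives the critical failure plane at α_cr = (β + φ')/2 = (72.8 + 23.8)/2 = 48.3°, and the critical height
H_c = (4c'/γ) · sinβ cosφ' / [1 − cos(β − φ')]
    = (4·18.7/19.3) · sin72.8°·cos23.8° / [1 − cos(49.0°)]
    = 3.876 · 0.9553·0.9150 / [1 − 0.6561]
    = 3.876 · 0.8740 / 0.3439
    = 9.85 m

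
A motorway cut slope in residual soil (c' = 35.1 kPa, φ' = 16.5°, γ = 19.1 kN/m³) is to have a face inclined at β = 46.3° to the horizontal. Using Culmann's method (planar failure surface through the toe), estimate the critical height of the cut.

Culmann's analysis gives the critical failure plane at α_cr = (β + φ')/2 = (46.3 + 16.5)/2 = 31.4°, and the critical height
H_c = (4c'/γ) · sinβ cosφ' / [1 − cos(β − φ')]
    = (4·35.1/19.1) · sin46.3°·cos16.5° / [1 − cos(29.8°)]
    = 7.351 · 0.7230·0.9588 / [1 − 0.8678]
    = 7.351 · 0.6932 / 0.1322
    = 38.53 m

H_c = 38.53 m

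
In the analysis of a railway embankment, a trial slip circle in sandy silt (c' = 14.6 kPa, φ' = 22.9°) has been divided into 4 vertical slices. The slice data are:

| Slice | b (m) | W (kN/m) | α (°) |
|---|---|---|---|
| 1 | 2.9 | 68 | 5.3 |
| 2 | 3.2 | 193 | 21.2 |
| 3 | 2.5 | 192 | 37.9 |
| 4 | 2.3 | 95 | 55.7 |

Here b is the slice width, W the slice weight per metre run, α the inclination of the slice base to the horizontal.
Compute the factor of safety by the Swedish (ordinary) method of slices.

Ordinary method of slices: FS = Σ[c'·Δl_i + (W_i cosα_i)·tanφ'] / Σ W_i sinα_i, with Δl_i = b_i / cosα_i.
Slice 1: Δl = 2.9/cos5.3° = 2.912 m; N'_1 = 68·cos5.3° = 67.7; c'Δl = 42.52; W sinα = 6.3
Slice 2: Δl = 3.2/cos21.2° = 3.432 m; N'_2 = 193·cos21.2° = 179.9; c'Δl = 50.11; W sinα = 69.8
Slice 3: Δl = 2.5/cos37.9° = 3.168 m; N'_3 = 192·cos37.9° = 151.5; c'Δl = 46.26; W sinα = 117.9
Slice 4: Δl = 2.3/cos55.7° = 4.081 m; N'_4 = 95·cos55.7° = 53.5; c'Δl = 59.59; W sinα = 78.5
Σc'Δl = 198.5 kN/m; ΣN' = 452.7 kN/m; ΣW sinα = 272.5 kN/m
Resisting = 198.5 + 452.7·tan22.9° = 198.5 + 191.2 = 389.7 kN/m
FS = 389.7 / 272.5 = 1.430

FS = 1.43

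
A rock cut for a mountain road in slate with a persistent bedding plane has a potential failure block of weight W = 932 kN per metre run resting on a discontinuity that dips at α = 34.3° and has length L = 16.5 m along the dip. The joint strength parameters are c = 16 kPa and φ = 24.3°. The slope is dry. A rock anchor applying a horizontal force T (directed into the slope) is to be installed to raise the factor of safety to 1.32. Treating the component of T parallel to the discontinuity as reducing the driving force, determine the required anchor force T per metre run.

Resolving forces along and normal to the sliding plane, with the horizontal anchor force T adding T·sinα to the effective normal force and T·cosα acting up the plane against the driving force:
FS = [cL + (W cosα + T sinα) tanφ] / [W sinα − T cosα]
Without the anchor: N' = 769.9 kN/m, driving T_d = 525.2 kN/m, resisting R = 16·16.5 + 769.9·tan24.3° = 611.6 kN/m, FS = 1.16.
Setting FS = 1.32 and solving for T:
1.32·(525.2 − T cos34.3°) = 611.6 + T sin34.3°·tan24.3°
T·(sin34.3°·tan24.3° + 1.32·cos34.3°) = 1.32·525.2 − 611.6
T·(0.5635·0.4515 + 1.32·0.8261) = 693.3 − 611.6 = 81.6
T·1.3449 = 81.6
T = 60.7 kN/m

T = 61 kN/m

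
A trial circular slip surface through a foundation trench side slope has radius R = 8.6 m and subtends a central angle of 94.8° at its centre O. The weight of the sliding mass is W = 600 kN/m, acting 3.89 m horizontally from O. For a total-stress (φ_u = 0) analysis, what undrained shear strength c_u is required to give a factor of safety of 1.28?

c_u = 24.4 kPa

FS = c_u·L_a·R / (W·d), so c_u = FS·W·d / (L_a·R).
Arc length L_a = R·θ = 8.6·(94.8°·π/180) = 8.6·1.6546 = 14.23 m
c_u = 1.28·600·3.89 / (14.23·8.6) = 2987.5 / 122.37 = 24.41 kPa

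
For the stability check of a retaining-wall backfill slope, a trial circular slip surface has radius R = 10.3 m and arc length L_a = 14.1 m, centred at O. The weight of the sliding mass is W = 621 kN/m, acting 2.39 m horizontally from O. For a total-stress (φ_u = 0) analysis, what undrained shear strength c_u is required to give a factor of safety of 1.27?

FS = c_u·L_a·R / (W·d), so c_u = FS·W·d / (L_a·R).
c_u = 1.27·621·2.39 / (14.10·10.3) = 1884.9 / 145.23 = 12.98 kPa

c_u = 13.0 kPa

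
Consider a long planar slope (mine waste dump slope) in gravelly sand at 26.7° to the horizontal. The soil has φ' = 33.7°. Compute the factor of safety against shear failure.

FS = 1.33

For a dry cohesionless infinite slope the factor of safety is FS = tanφ' / tanβ.
FS = tan33.7° / tan26.7° = 0.6669 / 0.5029 = 1.326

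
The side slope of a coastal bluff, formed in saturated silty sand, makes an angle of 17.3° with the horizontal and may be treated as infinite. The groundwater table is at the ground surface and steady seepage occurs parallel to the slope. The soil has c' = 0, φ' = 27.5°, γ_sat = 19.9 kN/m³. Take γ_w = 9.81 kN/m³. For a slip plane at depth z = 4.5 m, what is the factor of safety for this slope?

FS = 0.85

With seepage parallel to the slope and the water table at the surface, the effective normal stress on the slip plane uses the buoyant unit weight γ' = γ_sat − γ_w while the driving shear stress uses γ_sat:
FS = [c' + γ' z cos²β tanφ'] / [γ_sat z sinβ cosβ]
(For c' = 0 this reduces to FS = (γ'/γ_sat)·tanφ'/tanβ.)
γ' = 19.9 − 9.81 = 10.09 kN/m³
Numerator = 0.0 + 10.09·4.5·cos²17.3°·tan27.5° = 0.0 + 10.09·4.5·0.9116·0.5206 = 21.546 kPa
Denominator = 19.9·4.5·sin17.3°·cos17.3° = 19.9·4.5·0.2974·0.9548 = 25.425 kPa
FS = 21.546 / 25.425 = 0.847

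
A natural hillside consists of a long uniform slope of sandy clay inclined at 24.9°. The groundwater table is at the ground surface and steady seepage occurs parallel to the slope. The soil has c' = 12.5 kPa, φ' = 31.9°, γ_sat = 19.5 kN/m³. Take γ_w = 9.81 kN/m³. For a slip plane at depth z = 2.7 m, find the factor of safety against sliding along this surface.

With seepage parallel to the slope and the water table at the surface, the effective normal stress on the slip plane uses the buoyant unit weight γ' = γ_sat − γ_w while the driving shear stress uses γ_sat:
FS = [c' + γ' z cos²β tanφ'] / [γ_sat z sinβ cosβ]
γ' = 19.5 − 9.81 = 9.69 kN/m³
Numerator = 12.5 + 9.69·2.7·cos²24.9°·tan31.9° = 12.5 + 9.69·2.7·0.8227·0.6224 = 25.898 kPa
Denominator = 19.5·2.7·sin24.9°·cos24.9° = 19.5·2.7·0.4210·0.9070 = 20.107 kPa
FS = 25.898 / 20.107 = 1.288

FS = 1.29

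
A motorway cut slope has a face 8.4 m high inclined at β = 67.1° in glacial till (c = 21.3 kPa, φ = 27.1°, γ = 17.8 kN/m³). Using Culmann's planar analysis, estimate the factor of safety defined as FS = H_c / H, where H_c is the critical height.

H_c = (4c/γ) · sinβ cosφ / [1 − cos(β − φ)]
    = (4·21.3/17.8) · sin67.1°·cos27.1° / [1 − cos40.0°]
    = 4.787 · 0.8201 / 0.2340 = 16.78 m
FS = H_c / H = 16.78 / 8.4 = 1.997

FS = 2.00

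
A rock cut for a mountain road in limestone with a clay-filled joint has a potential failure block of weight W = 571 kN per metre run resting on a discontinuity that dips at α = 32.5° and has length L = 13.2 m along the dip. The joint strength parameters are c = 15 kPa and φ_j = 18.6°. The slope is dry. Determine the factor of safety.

Resolving the block weight along and normal to the plane and applying the Mohr–Coulomb strength on the joint:
N' = W cosα = 571·cos32.5° = 481.6 kN/m
Driving force T = W sinα = 571·sin32.5° = 306.8 kN/m
Resisting force R = c·L + N'·tanφ_j = 15·13.2 + 481.6·tan18.6° = 198.0 + 162.1 = 360.1 kN/m
FS = R / T = 360.1 / 306.8 = 1.174

FS = 1.17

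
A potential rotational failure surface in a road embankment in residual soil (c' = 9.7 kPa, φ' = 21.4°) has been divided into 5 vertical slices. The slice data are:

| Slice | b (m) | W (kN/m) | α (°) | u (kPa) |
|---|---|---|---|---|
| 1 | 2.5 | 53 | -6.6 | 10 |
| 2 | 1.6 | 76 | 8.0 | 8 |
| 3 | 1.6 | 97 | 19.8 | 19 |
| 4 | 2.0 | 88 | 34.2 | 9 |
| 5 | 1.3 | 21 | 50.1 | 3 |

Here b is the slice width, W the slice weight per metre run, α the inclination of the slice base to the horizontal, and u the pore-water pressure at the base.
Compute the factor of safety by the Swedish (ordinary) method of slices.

FS = 1.76

Ordinary method of slices: FS = Σ[c'·Δl_i + (W_i cosα_i − u_i·Δl_i)·tanφ'] / Σ W_i sinα_i, with Δl_i = b_i / cosα_i.
Slice 1: Δl = 2.5/cos(-6.6°) = 2.517 m; N'_1 = 53·cos(-6.6°) − 10·2.517 = 27.5; c'Δl = 24.41; W sinα = -6.1
Slice 2: Δl = 1.6/cos8.0° = 1.616 m; N'_2 = 76·cos8.0° − 8·1.616 = 62.3; c'Δl = 15.67; W sinα = 10.6
Slice 3: Δl = 1.6/cos19.8° = 1.701 m; N'_3 = 97·cos19.8° − 19·1.701 = 59.0; c'Δl = 16.50; W sinα = 32.9
Slice 4: Δl = 2.0/cos34.2° = 2.418 m; N'_4 = 88·cos34.2° − 9·2.418 = 51.0; c'Δl = 23.46; W sinα = 49.5
Slice 5: Δl = 1.3/cos50.1° = 2.027 m; N'_5 = 21·cos50.1° − 3·2.027 = 7.4; c'Δl = 19.66; W sinα = 16.1
Σc'Δl = 99.7 kN/m; ΣN' = 207.2 kN/m; ΣW sinα = 102.9 kN/m
Resisting = 99.7 + 207.2·tan21.4° = 99.7 + 81.2 = 180.9 kN/m
FS = 180.9 / 102.9 = 1.758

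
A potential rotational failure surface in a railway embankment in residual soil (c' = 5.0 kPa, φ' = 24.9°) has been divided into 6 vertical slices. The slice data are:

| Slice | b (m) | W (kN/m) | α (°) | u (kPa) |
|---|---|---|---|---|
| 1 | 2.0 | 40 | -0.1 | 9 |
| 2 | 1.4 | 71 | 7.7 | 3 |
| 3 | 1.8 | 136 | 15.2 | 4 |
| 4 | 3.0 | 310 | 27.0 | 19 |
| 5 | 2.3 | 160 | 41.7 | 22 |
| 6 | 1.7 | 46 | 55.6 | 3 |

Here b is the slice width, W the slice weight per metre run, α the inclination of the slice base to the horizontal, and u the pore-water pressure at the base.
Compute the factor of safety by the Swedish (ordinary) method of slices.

Ordinary method of slices: FS = Σ[c'·Δl_i + (W_i cosα_i − u_i·Δl_i)·tanφ'] / Σ W_i sinα_i, with Δl_i = b_i / cosα_i.
Slice 1: Δl = 2.0/cos(-0.1°) = 2.000 m; N'_1 = 40·cos(-0.1°) − 9·2.000 = 22.0; c'Δl = 10.00; W sinα = -0.1
Slice 2: Δl = 1.4/cos7.7° = 1.413 m; N'_2 = 71·cos7.7° − 3·1.413 = 66.1; c'Δl = 7.06; W sinα = 9.5
Slice 3: Δl = 1.8/cos15.2° = 1.865 m; N'_3 = 136·cos15.2° − 4·1.865 = 123.8; c'Δl = 9.33; W sinα = 35.7
Slice 4: Δl = 3.0/cos27.0° = 3.367 m; N'_4 = 310·cos27.0° − 19·3.367 = 212.2; c'Δl = 16.83; W sinα = 140.7
Slice 5: Δl = 2.3/cos41.7° = 3.080 m; N'_5 = 160·cos41.7° − 22·3.080 = 51.7; c'Δl = 15.40; W sinα = 106.4
Slice 6: Δl = 1.7/cos55.6° = 3.009 m; N'_6 = 46·cos55.6° − 3·3.009 = 17.0; c'Δl = 15.05; W sinα = 38.0
Σc'Δl = 73.7 kN/m; ΣN' = 492.8 kN/m; ΣW sinα = 330.2 kN/m
Resisting = 73.7 + 492.8·tan24.9° = 73.7 + 228.7 = 302.4 kN/m
FS = 302.4 / 330.2 = 0.916

FS = 0.92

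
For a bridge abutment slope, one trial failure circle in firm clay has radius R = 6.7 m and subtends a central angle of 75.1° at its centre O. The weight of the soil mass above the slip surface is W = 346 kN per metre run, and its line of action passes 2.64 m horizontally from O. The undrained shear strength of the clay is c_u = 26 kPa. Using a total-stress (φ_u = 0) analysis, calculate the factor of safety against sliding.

Taking moments about the centre O, the resisting moment is provided by the undrained shear strength acting along the arc:
Arc length L_a = R·θ = 6.7·(75.1°·π/180) = 6.7·1.3107 = 8.78 m
M_R = c_u·L_a·R = 26·8.78·6.7 = 1529.8 kN·m/m
M_D = W·d = 346·2.64 = 913.4 kN·m/m
FS = M_R / M_D = 1529.8 / 913.4 = 1.675

FS = 1.67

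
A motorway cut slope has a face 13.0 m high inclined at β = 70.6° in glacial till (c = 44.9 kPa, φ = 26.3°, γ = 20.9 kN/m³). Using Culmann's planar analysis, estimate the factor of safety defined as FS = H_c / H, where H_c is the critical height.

FS = 1.97

H_c = (4c/γ) · sinβ cosφ / [1 − cos(β − φ)]
    = (4·44.9/20.9) · sin70.6°·cos26.3° / [1 − cos44.3°]
    = 8.593 · 0.8456 / 0.2843 = 25.56 m
FS = H_c / H = 25.56 / 13.0 = 1.966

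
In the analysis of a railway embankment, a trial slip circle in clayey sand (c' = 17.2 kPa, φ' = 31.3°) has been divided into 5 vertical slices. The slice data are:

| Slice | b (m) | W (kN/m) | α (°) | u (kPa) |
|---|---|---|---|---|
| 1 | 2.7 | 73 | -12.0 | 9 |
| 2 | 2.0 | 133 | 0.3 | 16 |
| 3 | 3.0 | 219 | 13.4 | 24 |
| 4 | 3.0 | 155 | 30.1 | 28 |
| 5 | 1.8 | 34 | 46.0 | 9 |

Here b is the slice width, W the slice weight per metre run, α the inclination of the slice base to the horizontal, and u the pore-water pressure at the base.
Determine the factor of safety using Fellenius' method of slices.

FS = 3.15

Ordinary method of slices: FS = Σ[c'·Δl_i + (W_i cosα_i − u_i·Δl_i)·tanφ'] / Σ W_i sinα_i, with Δl_i = b_i / cosα_i.
Slice 1: Δl = 2.7/cos(-12.0°) = 2.760 m; N'_1 = 73·cos(-12.0°) − 9·2.760 = 46.6; c'Δl = 47.48; W sinα = -15.2
Slice 2: Δl = 2.0/cos0.3° = 2.000 m; N'_2 = 133·cos0.3° − 16·2.000 = 101.0; c'Δl = 34.40; W sinα = 0.7
Slice 3: Δl = 3.0/cos13.4° = 3.084 m; N'_3 = 219·cos13.4° − 24·3.084 = 139.0; c'Δl = 53.04; W sinα = 50.8
Slice 4: Δl = 3.0/cos30.1° = 3.468 m; N'_4 = 155·cos30.1° − 28·3.468 = 37.0; c'Δl = 59.64; W sinα = 77.7
Slice 5: Δl = 1.8/cos46.0° = 2.591 m; N'_5 = 34·cos46.0° − 9·2.591 = 0.3; c'Δl = 44.57; W sinα = 24.5
Σc'Δl = 239.1 kN/m; ΣN' = 323.9 kN/m; ΣW sinα = 138.5 kN/m
Resisting = 239.1 + 323.9·tan31.3° = 239.1 + 196.9 = 436.1 kN/m
FS = 436.1 / 138.5 = 3.149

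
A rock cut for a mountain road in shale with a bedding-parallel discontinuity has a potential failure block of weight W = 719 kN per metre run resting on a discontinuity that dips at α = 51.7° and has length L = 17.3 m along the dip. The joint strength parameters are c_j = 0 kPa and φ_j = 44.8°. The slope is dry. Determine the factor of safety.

FS = 0.78

Resolving the block weight along and normal to the plane and applying the Mohr–Coulomb strength on the joint:
N' = W cosα = 719·cos51.7° = 445.6 kN/m
Driving force T = W sinα = 719·sin51.7° = 564.3 kN/m
Resisting force R = c_j·L + N'·tanφ_j = 0·17.3 + 445.6·tan44.8° = 0.0 + 442.5 = 442.5 kN/m
FS = R / T = 442.5 / 564.3 = 0.784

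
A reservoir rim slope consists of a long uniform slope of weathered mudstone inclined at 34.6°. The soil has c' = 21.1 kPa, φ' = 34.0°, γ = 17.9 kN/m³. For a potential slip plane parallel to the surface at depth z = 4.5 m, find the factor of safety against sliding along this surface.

FS = 1.54

For an infinite slope with a slip plane parallel to the surface (no pore pressure): FS = [c' + γz cos²β tanφ'] / [γz sinβ cosβ].
γz = 17.9·4.5 = 80.55 kN/m²
Numerator = 21.1 + 80.55·cos²34.6°·tan34.0° = 21.1 + 80.55·0.6776·0.6745 = 57.913 kPa
Denominator = 80.55·sin34.6°·cos34.6° = 80.55·0.5678·0.8231 = 37.650 kPa
FS = 57.913 / 37.650 = 1.538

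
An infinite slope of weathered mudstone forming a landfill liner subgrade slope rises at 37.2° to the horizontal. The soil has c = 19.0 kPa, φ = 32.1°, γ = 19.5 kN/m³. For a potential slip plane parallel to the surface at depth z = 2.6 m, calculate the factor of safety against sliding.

For an infinite slope with a slip plane parallel to the surface (no pore pressure): FS = [c + γz cos²β tanφ] / [γz sinβ cosβ].
γz = 19.5·2.6 = 50.70 kN/m²
Numerator = 19.0 + 50.70·cos²37.2°·tan32.1° = 19.0 + 50.70·0.6345·0.6273 = 39.178 kPa
Denominator = 50.70·sin37.2°·cos37.2° = 50.70·0.6046·0.7965 = 24.416 kPa
FS = 39.178 / 24.416 = 1.605

FS = 1.60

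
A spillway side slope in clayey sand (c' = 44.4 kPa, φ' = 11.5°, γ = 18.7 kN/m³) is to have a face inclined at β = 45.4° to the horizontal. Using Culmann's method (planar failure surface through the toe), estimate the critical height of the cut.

Culmann's analysis gives the critical failure plane at α_cr = (β + φ')/2 = (45.4 + 11.5)/2 = 28.4°, and the critical height
H_c = (4c'/γ) · sinβ cosφ' / [1 − cos(β − φ')]
    = (4·44.4/18.7) · sin45.4°·cos11.5° / [1 − cos(33.9°)]
    = 9.497 · 0.7120·0.9799 / [1 − 0.8300]
    = 9.497 · 0.6977 / 0.1700
    = 38.98 m

H_c = 38.98 m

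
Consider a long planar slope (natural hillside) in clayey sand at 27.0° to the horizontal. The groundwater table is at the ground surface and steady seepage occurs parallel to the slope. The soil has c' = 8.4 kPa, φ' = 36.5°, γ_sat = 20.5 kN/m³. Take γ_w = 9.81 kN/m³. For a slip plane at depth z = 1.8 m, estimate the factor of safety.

FS = 1.32

With seepage parallel to the slope and the water table at the surface, the effective normal stress on the slip plane uses the buoyant unit weight γ' = γ_sat − γ_w while the driving shear stress uses γ_sat:
FS = [c' + γ' z cos²β tanφ'] / [γ_sat z sinβ cosβ]
γ' = 20.5 − 9.81 = 10.69 kN/m³
Numerator = 8.4 + 10.69·1.8·cos²27.0°·tan36.5° = 8.4 + 10.69·1.8·0.7939·0.7400 = 19.704 kPa
Denominator = 20.5·1.8·sin27.0°·cos27.0° = 20.5·1.8·0.4540·0.8910 = 14.926 kPa
FS = 19.704 / 14.926 = 1.320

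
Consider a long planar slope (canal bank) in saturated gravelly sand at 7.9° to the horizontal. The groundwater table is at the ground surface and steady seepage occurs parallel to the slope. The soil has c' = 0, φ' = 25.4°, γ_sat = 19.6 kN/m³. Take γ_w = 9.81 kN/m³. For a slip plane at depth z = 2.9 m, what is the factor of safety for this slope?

FS = 1.71

With seepage parallel to the slope and the water table at the surface, the effective normal stress on the slip plane uses the buoyant unit weight γ' = γ_sat − γ_w while the driving shear stress uses γ_sat:
FS = [c' + γ' z cos²β tanφ'] / [γ_sat z sinβ cosβ]
(For c' = 0 this reduces to FS = (γ'/γ_sat)·tanφ'/tanβ.)
γ' = 19.6 − 9.81 = 9.79 kN/m³
Numerator = 0.0 + 9.79·2.9·cos²7.9°·tan25.4° = 0.0 + 9.79·2.9·0.9811·0.4748 = 13.226 kPa
Denominator = 19.6·2.9·sin7.9°·cos7.9° = 19.6·2.9·0.1374·0.9905 = 7.738 kPa
FS = 13.226 / 7.738 = 1.709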